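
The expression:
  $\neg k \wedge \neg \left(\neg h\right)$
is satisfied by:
  {h: True, k: False}


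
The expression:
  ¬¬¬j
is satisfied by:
  {j: False}


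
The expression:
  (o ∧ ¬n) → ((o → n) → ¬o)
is always true.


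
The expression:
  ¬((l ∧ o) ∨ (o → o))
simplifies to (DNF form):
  False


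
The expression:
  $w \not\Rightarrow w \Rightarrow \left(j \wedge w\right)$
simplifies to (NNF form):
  $\text{True}$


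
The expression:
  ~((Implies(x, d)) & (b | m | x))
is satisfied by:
  {x: True, d: False, m: False, b: False}
  {x: True, b: True, d: False, m: False}
  {x: True, m: True, d: False, b: False}
  {x: True, b: True, m: True, d: False}
  {b: False, d: False, m: False, x: False}
  {d: True, b: False, m: False, x: False}


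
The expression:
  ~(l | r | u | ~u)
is never true.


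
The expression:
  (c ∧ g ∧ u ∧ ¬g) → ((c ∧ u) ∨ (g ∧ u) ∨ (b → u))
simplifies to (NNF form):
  True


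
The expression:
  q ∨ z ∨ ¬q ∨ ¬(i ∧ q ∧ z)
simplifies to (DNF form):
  True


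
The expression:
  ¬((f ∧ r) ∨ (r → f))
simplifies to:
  r ∧ ¬f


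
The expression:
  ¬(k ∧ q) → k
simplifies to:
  k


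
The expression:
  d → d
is always true.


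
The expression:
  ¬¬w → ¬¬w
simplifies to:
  True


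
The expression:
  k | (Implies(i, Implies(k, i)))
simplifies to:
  True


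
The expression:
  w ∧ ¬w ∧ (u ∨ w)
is never true.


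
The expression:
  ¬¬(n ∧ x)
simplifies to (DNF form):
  n ∧ x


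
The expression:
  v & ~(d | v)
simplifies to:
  False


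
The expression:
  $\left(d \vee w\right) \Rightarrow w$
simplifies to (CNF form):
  $w \vee \neg d$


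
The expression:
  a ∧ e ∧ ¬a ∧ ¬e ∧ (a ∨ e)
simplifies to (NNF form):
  False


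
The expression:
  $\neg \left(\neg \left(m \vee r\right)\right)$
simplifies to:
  $m \vee r$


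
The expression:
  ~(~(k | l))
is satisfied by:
  {k: True, l: True}
  {k: True, l: False}
  {l: True, k: False}


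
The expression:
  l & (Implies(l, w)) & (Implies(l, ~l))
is never true.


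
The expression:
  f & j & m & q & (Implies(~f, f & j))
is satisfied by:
  {m: True, j: True, f: True, q: True}


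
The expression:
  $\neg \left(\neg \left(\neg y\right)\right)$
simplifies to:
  $\neg y$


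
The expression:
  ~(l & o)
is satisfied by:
  {l: False, o: False}
  {o: True, l: False}
  {l: True, o: False}


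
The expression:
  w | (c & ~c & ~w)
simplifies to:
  w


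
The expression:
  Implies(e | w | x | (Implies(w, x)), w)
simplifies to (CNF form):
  w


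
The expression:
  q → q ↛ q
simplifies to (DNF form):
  ¬q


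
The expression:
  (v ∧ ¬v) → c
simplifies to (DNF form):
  True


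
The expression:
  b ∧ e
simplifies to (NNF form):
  b ∧ e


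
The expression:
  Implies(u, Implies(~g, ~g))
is always true.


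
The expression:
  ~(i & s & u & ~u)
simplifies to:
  True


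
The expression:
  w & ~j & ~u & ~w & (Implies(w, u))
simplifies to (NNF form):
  False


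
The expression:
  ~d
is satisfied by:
  {d: False}


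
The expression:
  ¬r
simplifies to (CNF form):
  ¬r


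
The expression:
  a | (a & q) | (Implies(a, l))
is always true.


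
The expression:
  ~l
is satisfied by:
  {l: False}


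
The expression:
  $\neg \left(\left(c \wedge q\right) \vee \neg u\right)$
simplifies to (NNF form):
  $u \wedge \left(\neg c \vee \neg q\right)$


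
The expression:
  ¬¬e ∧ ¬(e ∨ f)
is never true.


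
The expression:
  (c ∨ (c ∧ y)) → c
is always true.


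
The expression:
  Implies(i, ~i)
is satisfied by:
  {i: False}


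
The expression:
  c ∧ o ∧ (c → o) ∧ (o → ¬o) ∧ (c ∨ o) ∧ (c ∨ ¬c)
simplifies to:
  False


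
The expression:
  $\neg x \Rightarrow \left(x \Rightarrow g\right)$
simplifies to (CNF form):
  $\text{True}$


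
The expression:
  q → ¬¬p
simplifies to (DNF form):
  p ∨ ¬q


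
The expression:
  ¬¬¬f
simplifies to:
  ¬f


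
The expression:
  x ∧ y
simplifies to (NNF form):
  x ∧ y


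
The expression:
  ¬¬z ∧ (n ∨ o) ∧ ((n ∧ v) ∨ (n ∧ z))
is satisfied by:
  {z: True, n: True}


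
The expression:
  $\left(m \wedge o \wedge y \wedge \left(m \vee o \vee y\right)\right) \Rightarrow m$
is always true.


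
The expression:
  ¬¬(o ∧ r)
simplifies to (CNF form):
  o ∧ r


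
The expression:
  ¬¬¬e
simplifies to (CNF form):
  ¬e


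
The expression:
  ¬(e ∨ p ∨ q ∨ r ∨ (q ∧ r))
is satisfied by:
  {q: False, e: False, p: False, r: False}


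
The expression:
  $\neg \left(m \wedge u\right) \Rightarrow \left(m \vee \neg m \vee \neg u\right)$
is always true.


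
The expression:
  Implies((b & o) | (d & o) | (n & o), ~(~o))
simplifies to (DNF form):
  True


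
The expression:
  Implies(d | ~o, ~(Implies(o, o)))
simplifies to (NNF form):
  o & ~d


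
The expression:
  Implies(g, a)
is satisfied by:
  {a: True, g: False}
  {g: False, a: False}
  {g: True, a: True}


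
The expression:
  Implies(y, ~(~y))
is always true.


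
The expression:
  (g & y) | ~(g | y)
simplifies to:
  (g & y) | (~g & ~y)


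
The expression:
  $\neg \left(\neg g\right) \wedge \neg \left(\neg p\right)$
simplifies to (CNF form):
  $g \wedge p$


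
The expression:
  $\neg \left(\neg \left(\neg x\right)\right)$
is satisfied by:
  {x: False}


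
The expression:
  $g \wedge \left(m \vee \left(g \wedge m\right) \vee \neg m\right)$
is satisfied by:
  {g: True}


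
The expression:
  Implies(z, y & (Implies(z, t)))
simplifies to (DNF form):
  ~z | (t & y)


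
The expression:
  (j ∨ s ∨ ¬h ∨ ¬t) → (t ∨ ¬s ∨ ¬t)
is always true.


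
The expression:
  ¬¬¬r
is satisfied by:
  {r: False}


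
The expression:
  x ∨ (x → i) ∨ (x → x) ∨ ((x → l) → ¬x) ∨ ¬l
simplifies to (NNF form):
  True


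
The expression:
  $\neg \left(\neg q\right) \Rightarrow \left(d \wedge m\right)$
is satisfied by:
  {m: True, d: True, q: False}
  {m: True, d: False, q: False}
  {d: True, m: False, q: False}
  {m: False, d: False, q: False}
  {m: True, q: True, d: True}


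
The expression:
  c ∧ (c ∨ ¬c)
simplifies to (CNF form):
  c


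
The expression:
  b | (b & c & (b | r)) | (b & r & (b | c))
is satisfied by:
  {b: True}


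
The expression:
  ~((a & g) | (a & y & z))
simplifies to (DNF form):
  ~a | (~g & ~y) | (~g & ~z)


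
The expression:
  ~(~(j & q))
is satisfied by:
  {j: True, q: True}


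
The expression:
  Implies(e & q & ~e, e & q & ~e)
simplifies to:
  True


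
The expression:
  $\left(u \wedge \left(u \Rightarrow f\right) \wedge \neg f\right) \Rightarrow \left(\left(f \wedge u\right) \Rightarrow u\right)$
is always true.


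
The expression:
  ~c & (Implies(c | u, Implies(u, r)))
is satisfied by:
  {r: True, u: False, c: False}
  {u: False, c: False, r: False}
  {r: True, u: True, c: False}


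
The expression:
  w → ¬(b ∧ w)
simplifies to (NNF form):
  ¬b ∨ ¬w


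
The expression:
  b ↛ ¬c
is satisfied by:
  {c: True, b: True}


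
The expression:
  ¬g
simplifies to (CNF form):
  ¬g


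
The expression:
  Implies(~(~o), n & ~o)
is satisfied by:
  {o: False}


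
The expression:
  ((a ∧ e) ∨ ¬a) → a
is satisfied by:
  {a: True}


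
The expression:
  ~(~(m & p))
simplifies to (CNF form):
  m & p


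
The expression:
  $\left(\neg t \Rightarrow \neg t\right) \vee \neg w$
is always true.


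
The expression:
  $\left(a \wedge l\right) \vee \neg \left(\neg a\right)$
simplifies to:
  $a$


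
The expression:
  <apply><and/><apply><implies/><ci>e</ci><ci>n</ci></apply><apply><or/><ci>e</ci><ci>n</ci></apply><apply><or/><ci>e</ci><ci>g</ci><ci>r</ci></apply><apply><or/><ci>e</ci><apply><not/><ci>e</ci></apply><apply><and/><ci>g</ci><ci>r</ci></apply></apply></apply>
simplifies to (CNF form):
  <apply><and/><ci>n</ci><apply><or/><ci>e</ci><ci>g</ci><ci>r</ci></apply></apply>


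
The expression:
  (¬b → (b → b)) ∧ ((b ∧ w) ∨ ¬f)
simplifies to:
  (b ∧ w) ∨ ¬f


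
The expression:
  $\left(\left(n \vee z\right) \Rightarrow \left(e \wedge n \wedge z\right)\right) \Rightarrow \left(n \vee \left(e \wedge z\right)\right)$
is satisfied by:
  {n: True, z: True}
  {n: True, z: False}
  {z: True, n: False}


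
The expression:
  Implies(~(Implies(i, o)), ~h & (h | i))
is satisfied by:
  {o: True, h: False, i: False}
  {h: False, i: False, o: False}
  {i: True, o: True, h: False}
  {i: True, h: False, o: False}
  {o: True, h: True, i: False}
  {h: True, o: False, i: False}
  {i: True, h: True, o: True}


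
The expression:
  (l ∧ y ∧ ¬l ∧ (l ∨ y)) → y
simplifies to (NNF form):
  True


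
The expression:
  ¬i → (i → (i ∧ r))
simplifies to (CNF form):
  True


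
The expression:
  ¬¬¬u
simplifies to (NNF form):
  ¬u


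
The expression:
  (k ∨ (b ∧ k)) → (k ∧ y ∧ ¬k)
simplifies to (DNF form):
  ¬k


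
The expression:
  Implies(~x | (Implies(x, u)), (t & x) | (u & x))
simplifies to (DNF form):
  x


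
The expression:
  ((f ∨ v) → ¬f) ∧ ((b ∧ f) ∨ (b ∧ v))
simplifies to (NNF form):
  b ∧ v ∧ ¬f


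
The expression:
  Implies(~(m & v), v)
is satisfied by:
  {v: True}


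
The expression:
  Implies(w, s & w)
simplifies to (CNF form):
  s | ~w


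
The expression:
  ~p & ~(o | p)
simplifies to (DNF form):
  ~o & ~p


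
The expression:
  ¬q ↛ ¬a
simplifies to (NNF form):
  a ∧ ¬q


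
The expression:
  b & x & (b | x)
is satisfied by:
  {b: True, x: True}


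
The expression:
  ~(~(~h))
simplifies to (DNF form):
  ~h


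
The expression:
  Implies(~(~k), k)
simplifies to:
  True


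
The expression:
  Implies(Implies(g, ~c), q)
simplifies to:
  q | (c & g)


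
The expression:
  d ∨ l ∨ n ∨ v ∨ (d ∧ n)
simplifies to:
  d ∨ l ∨ n ∨ v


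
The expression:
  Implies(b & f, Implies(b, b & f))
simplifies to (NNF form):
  True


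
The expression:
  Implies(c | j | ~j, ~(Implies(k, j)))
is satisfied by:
  {k: True, j: False}


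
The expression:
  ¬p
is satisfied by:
  {p: False}


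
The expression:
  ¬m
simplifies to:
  ¬m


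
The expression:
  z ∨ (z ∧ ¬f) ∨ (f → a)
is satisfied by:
  {a: True, z: True, f: False}
  {a: True, z: False, f: False}
  {z: True, a: False, f: False}
  {a: False, z: False, f: False}
  {f: True, a: True, z: True}
  {f: True, a: True, z: False}
  {f: True, z: True, a: False}


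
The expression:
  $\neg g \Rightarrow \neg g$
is always true.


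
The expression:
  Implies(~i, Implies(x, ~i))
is always true.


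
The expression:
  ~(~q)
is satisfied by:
  {q: True}


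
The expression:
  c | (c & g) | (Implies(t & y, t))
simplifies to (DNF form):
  True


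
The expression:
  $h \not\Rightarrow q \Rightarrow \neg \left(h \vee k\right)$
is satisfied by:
  {q: True, h: False}
  {h: False, q: False}
  {h: True, q: True}


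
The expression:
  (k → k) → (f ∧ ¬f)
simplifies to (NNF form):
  False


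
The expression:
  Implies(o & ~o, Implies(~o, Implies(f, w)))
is always true.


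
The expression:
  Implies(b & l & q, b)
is always true.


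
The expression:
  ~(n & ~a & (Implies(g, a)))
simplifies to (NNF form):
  a | g | ~n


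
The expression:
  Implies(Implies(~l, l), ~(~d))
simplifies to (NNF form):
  d | ~l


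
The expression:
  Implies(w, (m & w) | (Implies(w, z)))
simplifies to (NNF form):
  m | z | ~w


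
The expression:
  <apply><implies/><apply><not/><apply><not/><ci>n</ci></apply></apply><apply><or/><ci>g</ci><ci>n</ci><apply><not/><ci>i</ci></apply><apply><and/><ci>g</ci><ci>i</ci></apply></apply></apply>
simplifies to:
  <true/>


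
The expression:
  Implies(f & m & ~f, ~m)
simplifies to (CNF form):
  True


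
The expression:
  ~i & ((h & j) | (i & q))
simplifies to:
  h & j & ~i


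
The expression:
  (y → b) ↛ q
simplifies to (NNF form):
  ¬q ∧ (b ∨ ¬y)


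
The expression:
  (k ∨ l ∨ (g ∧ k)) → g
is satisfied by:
  {g: True, l: False, k: False}
  {g: True, k: True, l: False}
  {g: True, l: True, k: False}
  {g: True, k: True, l: True}
  {k: False, l: False, g: False}


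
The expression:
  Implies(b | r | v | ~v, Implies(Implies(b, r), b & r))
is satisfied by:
  {b: True}


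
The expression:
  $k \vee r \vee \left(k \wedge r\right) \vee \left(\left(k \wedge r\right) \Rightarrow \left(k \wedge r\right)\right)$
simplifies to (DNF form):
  $\text{True}$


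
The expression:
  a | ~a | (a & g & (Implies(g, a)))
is always true.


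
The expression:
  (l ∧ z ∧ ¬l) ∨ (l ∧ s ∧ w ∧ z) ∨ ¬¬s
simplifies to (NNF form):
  s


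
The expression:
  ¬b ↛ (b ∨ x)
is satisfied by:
  {x: False, b: False}


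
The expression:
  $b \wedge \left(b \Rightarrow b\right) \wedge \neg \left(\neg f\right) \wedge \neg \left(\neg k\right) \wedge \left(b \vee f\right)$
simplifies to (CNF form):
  $b \wedge f \wedge k$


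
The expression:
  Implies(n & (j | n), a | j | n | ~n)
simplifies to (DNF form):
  True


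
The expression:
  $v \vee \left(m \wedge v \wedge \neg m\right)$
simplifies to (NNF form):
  $v$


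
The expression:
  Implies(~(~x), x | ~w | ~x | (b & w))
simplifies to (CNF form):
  True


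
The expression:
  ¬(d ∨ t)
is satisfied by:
  {d: False, t: False}


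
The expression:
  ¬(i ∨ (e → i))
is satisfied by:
  {e: True, i: False}


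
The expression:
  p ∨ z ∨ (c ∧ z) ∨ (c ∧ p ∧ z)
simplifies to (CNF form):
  p ∨ z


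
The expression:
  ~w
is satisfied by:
  {w: False}


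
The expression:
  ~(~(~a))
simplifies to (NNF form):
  ~a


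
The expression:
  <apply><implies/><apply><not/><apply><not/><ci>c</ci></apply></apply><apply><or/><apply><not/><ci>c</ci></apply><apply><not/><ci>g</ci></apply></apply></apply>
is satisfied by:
  {g: False, c: False}
  {c: True, g: False}
  {g: True, c: False}


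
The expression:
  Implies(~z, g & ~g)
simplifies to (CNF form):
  z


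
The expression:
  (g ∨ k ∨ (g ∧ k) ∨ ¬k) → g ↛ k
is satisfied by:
  {g: True, k: False}


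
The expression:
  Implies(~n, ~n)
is always true.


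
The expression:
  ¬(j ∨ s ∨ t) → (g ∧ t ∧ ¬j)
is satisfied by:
  {t: True, s: True, j: True}
  {t: True, s: True, j: False}
  {t: True, j: True, s: False}
  {t: True, j: False, s: False}
  {s: True, j: True, t: False}
  {s: True, j: False, t: False}
  {j: True, s: False, t: False}


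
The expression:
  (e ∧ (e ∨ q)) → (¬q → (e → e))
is always true.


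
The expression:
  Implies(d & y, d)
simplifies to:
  True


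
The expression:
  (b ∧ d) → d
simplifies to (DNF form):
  True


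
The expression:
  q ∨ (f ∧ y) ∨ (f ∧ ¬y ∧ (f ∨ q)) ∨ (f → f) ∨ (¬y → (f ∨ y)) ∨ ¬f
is always true.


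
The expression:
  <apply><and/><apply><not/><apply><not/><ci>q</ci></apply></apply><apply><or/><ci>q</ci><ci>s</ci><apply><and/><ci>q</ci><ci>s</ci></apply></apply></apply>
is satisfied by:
  {q: True}


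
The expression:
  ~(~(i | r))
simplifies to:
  i | r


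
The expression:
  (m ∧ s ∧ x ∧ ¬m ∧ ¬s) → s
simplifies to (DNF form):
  True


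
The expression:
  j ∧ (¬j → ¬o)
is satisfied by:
  {j: True}


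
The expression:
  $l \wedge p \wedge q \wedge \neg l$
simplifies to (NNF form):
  $\text{False}$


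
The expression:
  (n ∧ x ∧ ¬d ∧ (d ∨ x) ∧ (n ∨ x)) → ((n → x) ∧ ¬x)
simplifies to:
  d ∨ ¬n ∨ ¬x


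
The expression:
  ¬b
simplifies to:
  ¬b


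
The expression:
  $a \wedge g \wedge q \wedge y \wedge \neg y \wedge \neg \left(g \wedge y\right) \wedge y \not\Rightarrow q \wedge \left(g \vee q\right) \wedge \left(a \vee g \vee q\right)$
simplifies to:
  $\text{False}$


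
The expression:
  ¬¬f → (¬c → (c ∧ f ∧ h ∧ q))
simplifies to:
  c ∨ ¬f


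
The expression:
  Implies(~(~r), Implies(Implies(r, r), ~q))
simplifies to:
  ~q | ~r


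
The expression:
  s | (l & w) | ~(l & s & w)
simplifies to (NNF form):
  True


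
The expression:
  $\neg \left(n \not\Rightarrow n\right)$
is always true.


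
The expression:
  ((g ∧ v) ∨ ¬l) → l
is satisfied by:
  {l: True}


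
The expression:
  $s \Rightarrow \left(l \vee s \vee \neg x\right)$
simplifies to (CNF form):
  $\text{True}$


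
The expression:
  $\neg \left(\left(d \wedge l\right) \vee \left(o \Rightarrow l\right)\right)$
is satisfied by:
  {o: True, l: False}


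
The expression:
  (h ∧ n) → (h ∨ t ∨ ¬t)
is always true.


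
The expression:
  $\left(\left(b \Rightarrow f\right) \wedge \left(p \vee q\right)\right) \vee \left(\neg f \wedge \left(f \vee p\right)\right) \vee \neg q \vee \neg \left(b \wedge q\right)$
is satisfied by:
  {p: True, f: True, q: False, b: False}
  {p: True, f: False, q: False, b: False}
  {f: True, b: False, p: False, q: False}
  {b: False, f: False, p: False, q: False}
  {b: True, p: True, f: True, q: False}
  {b: True, p: True, f: False, q: False}
  {b: True, f: True, p: False, q: False}
  {b: True, f: False, p: False, q: False}
  {q: True, p: True, f: True, b: False}
  {q: True, p: True, f: False, b: False}
  {q: True, f: True, p: False, b: False}
  {q: True, f: False, p: False, b: False}
  {b: True, q: True, p: True, f: True}
  {b: True, q: True, p: True, f: False}
  {b: True, q: True, f: True, p: False}


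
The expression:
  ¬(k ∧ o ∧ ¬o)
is always true.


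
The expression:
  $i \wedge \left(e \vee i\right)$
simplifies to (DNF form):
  $i$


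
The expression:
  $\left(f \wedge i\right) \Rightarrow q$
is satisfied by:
  {q: True, i: False, f: False}
  {q: False, i: False, f: False}
  {f: True, q: True, i: False}
  {f: True, q: False, i: False}
  {i: True, q: True, f: False}
  {i: True, q: False, f: False}
  {i: True, f: True, q: True}


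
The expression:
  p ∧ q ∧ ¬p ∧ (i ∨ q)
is never true.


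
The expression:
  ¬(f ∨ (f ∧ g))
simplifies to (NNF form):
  ¬f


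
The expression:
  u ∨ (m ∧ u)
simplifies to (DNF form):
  u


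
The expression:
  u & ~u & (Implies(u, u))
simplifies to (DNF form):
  False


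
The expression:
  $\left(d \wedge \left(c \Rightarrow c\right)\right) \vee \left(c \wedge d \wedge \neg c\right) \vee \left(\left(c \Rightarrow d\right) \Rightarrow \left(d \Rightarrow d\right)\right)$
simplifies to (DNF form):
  $\text{True}$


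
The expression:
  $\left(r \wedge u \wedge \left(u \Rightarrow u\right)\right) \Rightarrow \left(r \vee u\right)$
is always true.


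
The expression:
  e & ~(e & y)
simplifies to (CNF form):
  e & ~y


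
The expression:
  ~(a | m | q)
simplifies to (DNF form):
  ~a & ~m & ~q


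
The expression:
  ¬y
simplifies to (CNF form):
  ¬y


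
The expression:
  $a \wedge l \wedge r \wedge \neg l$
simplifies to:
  $\text{False}$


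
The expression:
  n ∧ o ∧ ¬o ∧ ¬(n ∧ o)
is never true.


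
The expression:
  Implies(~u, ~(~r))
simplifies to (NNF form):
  r | u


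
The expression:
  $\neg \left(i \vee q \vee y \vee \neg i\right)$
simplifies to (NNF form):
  $\text{False}$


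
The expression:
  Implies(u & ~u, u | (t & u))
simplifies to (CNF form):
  True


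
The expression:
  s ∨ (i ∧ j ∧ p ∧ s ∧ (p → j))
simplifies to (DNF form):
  s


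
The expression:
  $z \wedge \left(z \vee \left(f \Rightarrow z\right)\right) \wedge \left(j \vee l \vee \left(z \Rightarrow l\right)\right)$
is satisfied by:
  {z: True, l: True, j: True}
  {z: True, l: True, j: False}
  {z: True, j: True, l: False}


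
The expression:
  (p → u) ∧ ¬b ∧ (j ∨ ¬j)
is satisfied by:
  {u: True, p: False, b: False}
  {p: False, b: False, u: False}
  {u: True, p: True, b: False}


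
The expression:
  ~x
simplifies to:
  ~x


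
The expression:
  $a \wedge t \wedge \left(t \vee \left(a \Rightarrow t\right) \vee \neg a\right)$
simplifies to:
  $a \wedge t$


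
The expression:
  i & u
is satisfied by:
  {i: True, u: True}


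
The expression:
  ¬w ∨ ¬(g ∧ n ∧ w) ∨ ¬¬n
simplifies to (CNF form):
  True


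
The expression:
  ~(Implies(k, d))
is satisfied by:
  {k: True, d: False}


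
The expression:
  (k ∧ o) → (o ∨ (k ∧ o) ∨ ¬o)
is always true.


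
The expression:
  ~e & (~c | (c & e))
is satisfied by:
  {e: False, c: False}


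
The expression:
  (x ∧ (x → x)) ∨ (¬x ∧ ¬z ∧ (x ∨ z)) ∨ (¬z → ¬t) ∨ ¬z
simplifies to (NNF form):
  True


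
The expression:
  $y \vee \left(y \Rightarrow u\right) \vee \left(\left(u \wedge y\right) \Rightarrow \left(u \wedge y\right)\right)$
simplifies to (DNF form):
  $\text{True}$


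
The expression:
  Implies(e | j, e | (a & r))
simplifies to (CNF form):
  (a | e | ~j) & (e | r | ~j)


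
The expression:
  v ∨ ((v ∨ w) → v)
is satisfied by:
  {v: True, w: False}
  {w: False, v: False}
  {w: True, v: True}


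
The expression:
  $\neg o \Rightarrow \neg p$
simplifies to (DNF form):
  $o \vee \neg p$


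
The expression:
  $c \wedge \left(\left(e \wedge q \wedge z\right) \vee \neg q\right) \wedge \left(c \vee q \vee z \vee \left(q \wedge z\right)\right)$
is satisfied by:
  {c: True, e: True, z: True, q: False}
  {c: True, e: True, z: False, q: False}
  {c: True, z: True, e: False, q: False}
  {c: True, z: False, e: False, q: False}
  {c: True, q: True, e: True, z: True}


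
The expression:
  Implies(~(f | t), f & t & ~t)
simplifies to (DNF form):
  f | t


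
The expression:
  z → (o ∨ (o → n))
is always true.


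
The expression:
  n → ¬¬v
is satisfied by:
  {v: True, n: False}
  {n: False, v: False}
  {n: True, v: True}


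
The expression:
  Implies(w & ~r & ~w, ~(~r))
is always true.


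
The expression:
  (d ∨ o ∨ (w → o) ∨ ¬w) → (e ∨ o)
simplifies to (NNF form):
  e ∨ o ∨ (w ∧ ¬d)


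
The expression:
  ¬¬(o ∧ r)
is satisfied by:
  {r: True, o: True}


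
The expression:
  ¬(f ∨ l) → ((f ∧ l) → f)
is always true.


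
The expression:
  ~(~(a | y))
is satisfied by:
  {a: True, y: True}
  {a: True, y: False}
  {y: True, a: False}


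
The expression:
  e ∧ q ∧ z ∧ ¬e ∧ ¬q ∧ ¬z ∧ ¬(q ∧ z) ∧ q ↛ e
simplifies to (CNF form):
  False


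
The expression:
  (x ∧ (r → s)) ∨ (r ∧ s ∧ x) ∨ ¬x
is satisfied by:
  {s: True, x: False, r: False}
  {s: False, x: False, r: False}
  {r: True, s: True, x: False}
  {r: True, s: False, x: False}
  {x: True, s: True, r: False}
  {x: True, s: False, r: False}
  {x: True, r: True, s: True}


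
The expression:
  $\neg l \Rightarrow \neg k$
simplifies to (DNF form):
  $l \vee \neg k$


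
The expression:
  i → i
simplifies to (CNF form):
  True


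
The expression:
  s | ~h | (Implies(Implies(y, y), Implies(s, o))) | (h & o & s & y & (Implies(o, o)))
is always true.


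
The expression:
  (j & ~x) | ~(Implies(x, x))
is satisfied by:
  {j: True, x: False}


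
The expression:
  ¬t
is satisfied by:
  {t: False}


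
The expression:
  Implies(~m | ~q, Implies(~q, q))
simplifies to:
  q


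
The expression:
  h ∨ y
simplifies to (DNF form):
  h ∨ y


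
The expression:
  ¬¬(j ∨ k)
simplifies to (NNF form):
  j ∨ k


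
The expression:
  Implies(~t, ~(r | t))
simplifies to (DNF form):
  t | ~r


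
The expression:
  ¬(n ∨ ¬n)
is never true.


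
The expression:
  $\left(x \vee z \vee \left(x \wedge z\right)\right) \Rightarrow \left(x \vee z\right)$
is always true.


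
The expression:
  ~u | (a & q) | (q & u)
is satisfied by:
  {q: True, u: False}
  {u: False, q: False}
  {u: True, q: True}


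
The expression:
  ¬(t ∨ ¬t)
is never true.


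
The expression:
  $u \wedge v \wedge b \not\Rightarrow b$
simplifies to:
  $\text{False}$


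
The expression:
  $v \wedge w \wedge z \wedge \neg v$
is never true.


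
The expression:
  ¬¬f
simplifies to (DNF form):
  f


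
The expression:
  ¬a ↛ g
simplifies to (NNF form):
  g ∨ ¬a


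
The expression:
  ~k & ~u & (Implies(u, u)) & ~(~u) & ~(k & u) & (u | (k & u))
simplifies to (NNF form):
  False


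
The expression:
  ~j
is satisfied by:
  {j: False}


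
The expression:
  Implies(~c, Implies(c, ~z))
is always true.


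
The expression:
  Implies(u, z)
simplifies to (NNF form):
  z | ~u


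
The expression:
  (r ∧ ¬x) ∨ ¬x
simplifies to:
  ¬x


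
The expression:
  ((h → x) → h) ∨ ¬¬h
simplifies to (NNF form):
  h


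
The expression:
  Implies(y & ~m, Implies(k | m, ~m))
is always true.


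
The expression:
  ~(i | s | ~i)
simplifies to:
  False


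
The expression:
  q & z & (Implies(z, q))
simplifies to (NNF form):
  q & z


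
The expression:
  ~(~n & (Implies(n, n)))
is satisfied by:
  {n: True}


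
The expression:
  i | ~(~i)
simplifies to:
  i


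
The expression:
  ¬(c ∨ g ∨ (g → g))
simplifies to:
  False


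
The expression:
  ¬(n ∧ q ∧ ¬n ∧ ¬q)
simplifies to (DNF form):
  True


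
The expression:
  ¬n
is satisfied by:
  {n: False}


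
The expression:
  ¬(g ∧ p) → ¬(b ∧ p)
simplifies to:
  g ∨ ¬b ∨ ¬p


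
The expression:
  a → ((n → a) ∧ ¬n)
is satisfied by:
  {n: False, a: False}
  {a: True, n: False}
  {n: True, a: False}


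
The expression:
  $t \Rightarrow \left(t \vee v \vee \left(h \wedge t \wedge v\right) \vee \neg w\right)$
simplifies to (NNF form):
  $\text{True}$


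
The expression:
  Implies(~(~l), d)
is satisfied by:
  {d: True, l: False}
  {l: False, d: False}
  {l: True, d: True}


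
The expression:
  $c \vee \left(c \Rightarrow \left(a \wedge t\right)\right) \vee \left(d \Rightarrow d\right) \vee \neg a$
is always true.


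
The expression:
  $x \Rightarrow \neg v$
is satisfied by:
  {v: False, x: False}
  {x: True, v: False}
  {v: True, x: False}


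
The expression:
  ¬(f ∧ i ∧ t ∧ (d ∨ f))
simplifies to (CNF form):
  ¬f ∨ ¬i ∨ ¬t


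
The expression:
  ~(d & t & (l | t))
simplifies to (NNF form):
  ~d | ~t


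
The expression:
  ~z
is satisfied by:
  {z: False}


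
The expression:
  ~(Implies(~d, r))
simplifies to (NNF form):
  ~d & ~r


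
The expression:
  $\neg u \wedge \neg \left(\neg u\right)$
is never true.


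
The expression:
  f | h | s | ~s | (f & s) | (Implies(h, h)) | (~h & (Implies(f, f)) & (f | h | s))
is always true.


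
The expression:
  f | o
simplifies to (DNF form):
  f | o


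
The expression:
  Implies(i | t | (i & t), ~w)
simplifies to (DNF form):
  ~w | (~i & ~t)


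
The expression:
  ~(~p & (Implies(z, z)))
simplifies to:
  p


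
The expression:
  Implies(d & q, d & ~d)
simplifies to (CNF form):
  ~d | ~q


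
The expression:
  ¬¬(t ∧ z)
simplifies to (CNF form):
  t ∧ z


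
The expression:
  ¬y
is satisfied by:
  {y: False}


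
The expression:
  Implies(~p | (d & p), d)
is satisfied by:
  {d: True, p: True}
  {d: True, p: False}
  {p: True, d: False}


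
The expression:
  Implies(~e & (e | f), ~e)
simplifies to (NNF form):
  True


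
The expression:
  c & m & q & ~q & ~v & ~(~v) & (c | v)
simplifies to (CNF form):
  False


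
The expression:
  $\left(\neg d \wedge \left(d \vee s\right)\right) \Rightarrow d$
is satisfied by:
  {d: True, s: False}
  {s: False, d: False}
  {s: True, d: True}


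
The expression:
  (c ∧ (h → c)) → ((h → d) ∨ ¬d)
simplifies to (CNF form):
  True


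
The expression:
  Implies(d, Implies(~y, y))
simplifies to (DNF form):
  y | ~d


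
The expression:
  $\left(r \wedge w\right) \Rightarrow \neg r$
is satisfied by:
  {w: False, r: False}
  {r: True, w: False}
  {w: True, r: False}


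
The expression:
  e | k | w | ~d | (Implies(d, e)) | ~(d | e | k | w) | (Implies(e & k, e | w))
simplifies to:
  True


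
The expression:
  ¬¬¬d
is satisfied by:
  {d: False}


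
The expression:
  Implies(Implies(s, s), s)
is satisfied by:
  {s: True}


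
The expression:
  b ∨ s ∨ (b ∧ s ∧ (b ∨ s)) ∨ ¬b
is always true.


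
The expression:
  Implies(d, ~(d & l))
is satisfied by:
  {l: False, d: False}
  {d: True, l: False}
  {l: True, d: False}


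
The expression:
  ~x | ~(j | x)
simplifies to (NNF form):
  ~x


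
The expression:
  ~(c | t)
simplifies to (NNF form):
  ~c & ~t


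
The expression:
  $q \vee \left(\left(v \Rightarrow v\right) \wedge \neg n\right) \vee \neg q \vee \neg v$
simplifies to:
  $\text{True}$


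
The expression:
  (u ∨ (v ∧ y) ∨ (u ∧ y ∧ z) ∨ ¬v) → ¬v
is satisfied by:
  {u: False, v: False, y: False}
  {y: True, u: False, v: False}
  {u: True, y: False, v: False}
  {y: True, u: True, v: False}
  {v: True, y: False, u: False}


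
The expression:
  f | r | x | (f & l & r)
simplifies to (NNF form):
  f | r | x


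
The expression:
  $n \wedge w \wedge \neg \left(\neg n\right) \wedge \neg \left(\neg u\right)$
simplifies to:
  $n \wedge u \wedge w$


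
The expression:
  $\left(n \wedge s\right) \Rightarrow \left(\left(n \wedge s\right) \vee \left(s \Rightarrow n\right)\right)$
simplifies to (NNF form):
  $\text{True}$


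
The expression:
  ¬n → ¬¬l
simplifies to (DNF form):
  l ∨ n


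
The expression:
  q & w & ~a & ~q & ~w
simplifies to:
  False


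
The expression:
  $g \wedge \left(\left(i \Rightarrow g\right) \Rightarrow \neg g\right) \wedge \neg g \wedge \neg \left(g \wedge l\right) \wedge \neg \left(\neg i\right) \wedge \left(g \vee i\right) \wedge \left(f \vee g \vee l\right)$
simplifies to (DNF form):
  $\text{False}$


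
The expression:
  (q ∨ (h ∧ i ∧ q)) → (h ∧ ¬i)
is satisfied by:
  {h: True, i: False, q: False}
  {i: False, q: False, h: False}
  {h: True, i: True, q: False}
  {i: True, h: False, q: False}
  {q: True, h: True, i: False}


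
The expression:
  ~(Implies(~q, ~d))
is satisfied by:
  {d: True, q: False}


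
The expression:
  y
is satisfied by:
  {y: True}


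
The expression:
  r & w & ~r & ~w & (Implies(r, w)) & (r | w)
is never true.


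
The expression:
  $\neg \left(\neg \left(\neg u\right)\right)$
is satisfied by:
  {u: False}


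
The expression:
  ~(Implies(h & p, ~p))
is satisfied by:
  {h: True, p: True}


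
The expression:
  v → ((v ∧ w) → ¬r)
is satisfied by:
  {w: False, v: False, r: False}
  {r: True, w: False, v: False}
  {v: True, w: False, r: False}
  {r: True, v: True, w: False}
  {w: True, r: False, v: False}
  {r: True, w: True, v: False}
  {v: True, w: True, r: False}


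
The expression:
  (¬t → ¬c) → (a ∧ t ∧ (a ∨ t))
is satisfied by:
  {a: True, c: True, t: False}
  {c: True, t: False, a: False}
  {a: True, c: True, t: True}
  {a: True, t: True, c: False}


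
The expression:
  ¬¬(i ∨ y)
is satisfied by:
  {i: True, y: True}
  {i: True, y: False}
  {y: True, i: False}


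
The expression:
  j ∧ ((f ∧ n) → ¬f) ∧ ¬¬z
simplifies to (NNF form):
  j ∧ z ∧ (¬f ∨ ¬n)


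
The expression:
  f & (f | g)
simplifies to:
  f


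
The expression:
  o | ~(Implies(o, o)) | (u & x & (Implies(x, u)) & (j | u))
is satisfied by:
  {o: True, u: True, x: True}
  {o: True, u: True, x: False}
  {o: True, x: True, u: False}
  {o: True, x: False, u: False}
  {u: True, x: True, o: False}


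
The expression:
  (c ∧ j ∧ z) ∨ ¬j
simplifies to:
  (c ∧ z) ∨ ¬j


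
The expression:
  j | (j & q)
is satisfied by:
  {j: True}


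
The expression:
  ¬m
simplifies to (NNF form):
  ¬m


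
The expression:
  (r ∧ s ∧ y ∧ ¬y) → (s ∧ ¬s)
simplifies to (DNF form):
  True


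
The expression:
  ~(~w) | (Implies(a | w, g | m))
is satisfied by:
  {m: True, w: True, g: True, a: False}
  {m: True, w: True, g: False, a: False}
  {m: True, g: True, w: False, a: False}
  {m: True, g: False, w: False, a: False}
  {w: True, g: True, m: False, a: False}
  {w: True, g: False, m: False, a: False}
  {g: True, m: False, w: False, a: False}
  {g: False, m: False, w: False, a: False}
  {a: True, m: True, w: True, g: True}
  {a: True, m: True, w: True, g: False}
  {a: True, m: True, g: True, w: False}
  {a: True, m: True, g: False, w: False}
  {a: True, w: True, g: True, m: False}
  {a: True, w: True, g: False, m: False}
  {a: True, g: True, w: False, m: False}


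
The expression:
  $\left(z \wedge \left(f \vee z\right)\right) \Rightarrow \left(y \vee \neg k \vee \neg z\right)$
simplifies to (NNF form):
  $y \vee \neg k \vee \neg z$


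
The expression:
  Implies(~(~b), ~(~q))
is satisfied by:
  {q: True, b: False}
  {b: False, q: False}
  {b: True, q: True}


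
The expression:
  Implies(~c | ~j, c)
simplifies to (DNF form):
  c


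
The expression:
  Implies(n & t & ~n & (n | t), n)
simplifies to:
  True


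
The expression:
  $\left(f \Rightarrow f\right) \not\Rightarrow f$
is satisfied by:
  {f: False}


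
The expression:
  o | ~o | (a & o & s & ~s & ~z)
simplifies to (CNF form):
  True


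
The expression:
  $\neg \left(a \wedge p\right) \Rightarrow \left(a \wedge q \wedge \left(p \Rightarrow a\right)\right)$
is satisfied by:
  {a: True, q: True, p: True}
  {a: True, q: True, p: False}
  {a: True, p: True, q: False}


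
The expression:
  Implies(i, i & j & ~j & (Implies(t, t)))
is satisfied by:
  {i: False}


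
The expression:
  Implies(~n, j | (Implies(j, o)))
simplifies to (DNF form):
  True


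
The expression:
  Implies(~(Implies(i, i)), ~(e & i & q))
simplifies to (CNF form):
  True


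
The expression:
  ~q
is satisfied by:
  {q: False}


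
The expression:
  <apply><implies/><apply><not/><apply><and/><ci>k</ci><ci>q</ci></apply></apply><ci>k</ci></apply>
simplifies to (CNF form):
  <ci>k</ci>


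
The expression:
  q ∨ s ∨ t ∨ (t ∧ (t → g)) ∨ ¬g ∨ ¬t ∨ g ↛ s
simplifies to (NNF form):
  True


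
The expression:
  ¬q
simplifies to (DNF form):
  ¬q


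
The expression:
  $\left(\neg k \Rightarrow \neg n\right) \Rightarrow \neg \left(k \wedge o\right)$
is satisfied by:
  {k: False, o: False}
  {o: True, k: False}
  {k: True, o: False}


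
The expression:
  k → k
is always true.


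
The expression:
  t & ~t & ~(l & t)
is never true.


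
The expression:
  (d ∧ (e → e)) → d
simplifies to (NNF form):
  True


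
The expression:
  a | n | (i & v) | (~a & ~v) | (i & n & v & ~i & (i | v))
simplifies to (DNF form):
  a | i | n | ~v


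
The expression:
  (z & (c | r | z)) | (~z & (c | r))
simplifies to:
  c | r | z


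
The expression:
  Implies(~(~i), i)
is always true.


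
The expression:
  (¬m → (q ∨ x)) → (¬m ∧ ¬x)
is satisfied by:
  {x: False, m: False}


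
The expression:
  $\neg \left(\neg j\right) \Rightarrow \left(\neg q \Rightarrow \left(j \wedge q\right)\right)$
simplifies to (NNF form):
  $q \vee \neg j$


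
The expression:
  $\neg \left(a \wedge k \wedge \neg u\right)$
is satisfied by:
  {u: True, k: False, a: False}
  {k: False, a: False, u: False}
  {a: True, u: True, k: False}
  {a: True, k: False, u: False}
  {u: True, k: True, a: False}
  {k: True, u: False, a: False}
  {a: True, k: True, u: True}


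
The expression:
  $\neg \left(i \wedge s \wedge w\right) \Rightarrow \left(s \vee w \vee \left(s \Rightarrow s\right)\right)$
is always true.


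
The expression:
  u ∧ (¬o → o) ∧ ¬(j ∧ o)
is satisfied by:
  {u: True, o: True, j: False}


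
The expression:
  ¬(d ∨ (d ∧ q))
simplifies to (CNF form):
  ¬d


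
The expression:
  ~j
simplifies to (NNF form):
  ~j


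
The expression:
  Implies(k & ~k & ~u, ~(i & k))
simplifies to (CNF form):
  True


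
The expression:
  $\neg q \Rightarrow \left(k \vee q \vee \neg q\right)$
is always true.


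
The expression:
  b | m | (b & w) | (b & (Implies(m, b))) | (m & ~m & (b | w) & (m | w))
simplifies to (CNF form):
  b | m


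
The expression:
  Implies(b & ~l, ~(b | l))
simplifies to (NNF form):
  l | ~b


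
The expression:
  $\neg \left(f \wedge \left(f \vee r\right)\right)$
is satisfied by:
  {f: False}


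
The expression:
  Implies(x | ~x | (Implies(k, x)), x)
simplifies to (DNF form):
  x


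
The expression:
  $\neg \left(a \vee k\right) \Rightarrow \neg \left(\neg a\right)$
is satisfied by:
  {a: True, k: True}
  {a: True, k: False}
  {k: True, a: False}


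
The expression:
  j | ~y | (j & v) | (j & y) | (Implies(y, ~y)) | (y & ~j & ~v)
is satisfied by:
  {j: True, v: False, y: False}
  {j: False, v: False, y: False}
  {y: True, j: True, v: False}
  {y: True, j: False, v: False}
  {v: True, j: True, y: False}
  {v: True, j: False, y: False}
  {v: True, y: True, j: True}


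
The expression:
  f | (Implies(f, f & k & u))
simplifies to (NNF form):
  True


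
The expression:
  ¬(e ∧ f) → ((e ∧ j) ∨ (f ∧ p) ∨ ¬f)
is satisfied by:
  {e: True, p: True, f: False}
  {e: True, p: False, f: False}
  {p: True, e: False, f: False}
  {e: False, p: False, f: False}
  {f: True, e: True, p: True}
  {f: True, e: True, p: False}
  {f: True, p: True, e: False}


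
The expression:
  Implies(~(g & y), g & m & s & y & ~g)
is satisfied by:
  {g: True, y: True}


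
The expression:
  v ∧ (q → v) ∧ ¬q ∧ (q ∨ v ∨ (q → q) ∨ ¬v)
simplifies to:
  v ∧ ¬q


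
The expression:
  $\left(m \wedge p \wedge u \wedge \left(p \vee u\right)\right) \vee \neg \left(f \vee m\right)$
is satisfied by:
  {u: True, p: True, f: False, m: False}
  {u: True, f: False, p: False, m: False}
  {p: True, u: False, f: False, m: False}
  {u: False, f: False, p: False, m: False}
  {u: True, m: True, p: True, f: False}
  {u: True, m: True, p: True, f: True}
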